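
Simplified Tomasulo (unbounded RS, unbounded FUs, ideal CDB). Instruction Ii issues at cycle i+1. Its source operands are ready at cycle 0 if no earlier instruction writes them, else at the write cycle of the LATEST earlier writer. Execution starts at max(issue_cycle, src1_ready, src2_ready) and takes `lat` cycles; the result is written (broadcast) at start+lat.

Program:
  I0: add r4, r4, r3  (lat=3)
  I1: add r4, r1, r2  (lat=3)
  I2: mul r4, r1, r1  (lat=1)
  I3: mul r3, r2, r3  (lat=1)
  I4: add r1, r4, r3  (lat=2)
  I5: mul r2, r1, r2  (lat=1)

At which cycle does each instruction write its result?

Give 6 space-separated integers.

Answer: 4 5 4 5 7 8

Derivation:
I0 add r4: issue@1 deps=(None,None) exec_start@1 write@4
I1 add r4: issue@2 deps=(None,None) exec_start@2 write@5
I2 mul r4: issue@3 deps=(None,None) exec_start@3 write@4
I3 mul r3: issue@4 deps=(None,None) exec_start@4 write@5
I4 add r1: issue@5 deps=(2,3) exec_start@5 write@7
I5 mul r2: issue@6 deps=(4,None) exec_start@7 write@8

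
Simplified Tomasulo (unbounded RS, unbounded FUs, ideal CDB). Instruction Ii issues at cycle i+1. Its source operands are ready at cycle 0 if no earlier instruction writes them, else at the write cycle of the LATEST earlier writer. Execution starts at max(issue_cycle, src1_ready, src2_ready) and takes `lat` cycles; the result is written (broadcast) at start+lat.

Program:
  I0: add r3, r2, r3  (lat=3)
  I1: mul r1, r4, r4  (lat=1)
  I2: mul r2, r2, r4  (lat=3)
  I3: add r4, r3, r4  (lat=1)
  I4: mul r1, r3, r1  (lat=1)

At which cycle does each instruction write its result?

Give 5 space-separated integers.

I0 add r3: issue@1 deps=(None,None) exec_start@1 write@4
I1 mul r1: issue@2 deps=(None,None) exec_start@2 write@3
I2 mul r2: issue@3 deps=(None,None) exec_start@3 write@6
I3 add r4: issue@4 deps=(0,None) exec_start@4 write@5
I4 mul r1: issue@5 deps=(0,1) exec_start@5 write@6

Answer: 4 3 6 5 6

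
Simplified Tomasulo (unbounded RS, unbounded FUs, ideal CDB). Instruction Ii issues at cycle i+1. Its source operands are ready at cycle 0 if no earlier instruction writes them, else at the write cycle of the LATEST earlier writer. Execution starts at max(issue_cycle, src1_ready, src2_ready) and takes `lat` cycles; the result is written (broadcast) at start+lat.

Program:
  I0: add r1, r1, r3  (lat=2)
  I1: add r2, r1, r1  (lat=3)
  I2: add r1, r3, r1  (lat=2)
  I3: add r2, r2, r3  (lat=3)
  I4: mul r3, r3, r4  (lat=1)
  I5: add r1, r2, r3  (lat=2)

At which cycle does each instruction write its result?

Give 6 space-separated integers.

Answer: 3 6 5 9 6 11

Derivation:
I0 add r1: issue@1 deps=(None,None) exec_start@1 write@3
I1 add r2: issue@2 deps=(0,0) exec_start@3 write@6
I2 add r1: issue@3 deps=(None,0) exec_start@3 write@5
I3 add r2: issue@4 deps=(1,None) exec_start@6 write@9
I4 mul r3: issue@5 deps=(None,None) exec_start@5 write@6
I5 add r1: issue@6 deps=(3,4) exec_start@9 write@11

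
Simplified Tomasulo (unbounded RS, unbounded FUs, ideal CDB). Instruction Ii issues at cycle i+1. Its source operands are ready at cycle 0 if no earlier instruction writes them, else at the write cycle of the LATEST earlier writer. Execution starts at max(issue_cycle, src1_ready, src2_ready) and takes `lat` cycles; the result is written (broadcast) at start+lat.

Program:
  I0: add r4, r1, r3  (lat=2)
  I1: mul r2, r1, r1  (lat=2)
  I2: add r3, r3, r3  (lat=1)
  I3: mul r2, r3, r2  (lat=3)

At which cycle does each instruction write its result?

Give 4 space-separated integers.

Answer: 3 4 4 7

Derivation:
I0 add r4: issue@1 deps=(None,None) exec_start@1 write@3
I1 mul r2: issue@2 deps=(None,None) exec_start@2 write@4
I2 add r3: issue@3 deps=(None,None) exec_start@3 write@4
I3 mul r2: issue@4 deps=(2,1) exec_start@4 write@7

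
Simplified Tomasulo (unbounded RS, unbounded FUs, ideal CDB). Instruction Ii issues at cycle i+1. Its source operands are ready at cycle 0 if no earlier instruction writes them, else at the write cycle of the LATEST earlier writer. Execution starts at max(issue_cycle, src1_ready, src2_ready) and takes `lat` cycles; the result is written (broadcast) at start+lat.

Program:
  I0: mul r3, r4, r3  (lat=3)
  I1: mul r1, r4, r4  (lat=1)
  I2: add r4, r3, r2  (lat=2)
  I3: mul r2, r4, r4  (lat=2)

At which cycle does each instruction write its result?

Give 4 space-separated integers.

I0 mul r3: issue@1 deps=(None,None) exec_start@1 write@4
I1 mul r1: issue@2 deps=(None,None) exec_start@2 write@3
I2 add r4: issue@3 deps=(0,None) exec_start@4 write@6
I3 mul r2: issue@4 deps=(2,2) exec_start@6 write@8

Answer: 4 3 6 8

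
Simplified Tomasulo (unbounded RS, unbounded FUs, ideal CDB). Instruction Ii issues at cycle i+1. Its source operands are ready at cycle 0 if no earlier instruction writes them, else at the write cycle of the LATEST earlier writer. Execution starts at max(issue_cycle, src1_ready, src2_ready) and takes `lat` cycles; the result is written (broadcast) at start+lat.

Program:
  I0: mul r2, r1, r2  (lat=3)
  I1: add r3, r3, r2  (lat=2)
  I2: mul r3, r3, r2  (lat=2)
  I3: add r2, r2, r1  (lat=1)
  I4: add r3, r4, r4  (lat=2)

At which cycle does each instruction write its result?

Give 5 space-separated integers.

Answer: 4 6 8 5 7

Derivation:
I0 mul r2: issue@1 deps=(None,None) exec_start@1 write@4
I1 add r3: issue@2 deps=(None,0) exec_start@4 write@6
I2 mul r3: issue@3 deps=(1,0) exec_start@6 write@8
I3 add r2: issue@4 deps=(0,None) exec_start@4 write@5
I4 add r3: issue@5 deps=(None,None) exec_start@5 write@7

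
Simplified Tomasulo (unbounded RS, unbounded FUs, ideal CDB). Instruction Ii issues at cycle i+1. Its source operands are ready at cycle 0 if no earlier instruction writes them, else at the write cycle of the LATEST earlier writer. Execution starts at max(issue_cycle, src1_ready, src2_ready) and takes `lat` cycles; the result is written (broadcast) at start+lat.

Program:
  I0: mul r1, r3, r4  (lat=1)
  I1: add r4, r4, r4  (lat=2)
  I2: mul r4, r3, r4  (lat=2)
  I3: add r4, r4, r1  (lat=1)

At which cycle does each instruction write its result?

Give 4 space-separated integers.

Answer: 2 4 6 7

Derivation:
I0 mul r1: issue@1 deps=(None,None) exec_start@1 write@2
I1 add r4: issue@2 deps=(None,None) exec_start@2 write@4
I2 mul r4: issue@3 deps=(None,1) exec_start@4 write@6
I3 add r4: issue@4 deps=(2,0) exec_start@6 write@7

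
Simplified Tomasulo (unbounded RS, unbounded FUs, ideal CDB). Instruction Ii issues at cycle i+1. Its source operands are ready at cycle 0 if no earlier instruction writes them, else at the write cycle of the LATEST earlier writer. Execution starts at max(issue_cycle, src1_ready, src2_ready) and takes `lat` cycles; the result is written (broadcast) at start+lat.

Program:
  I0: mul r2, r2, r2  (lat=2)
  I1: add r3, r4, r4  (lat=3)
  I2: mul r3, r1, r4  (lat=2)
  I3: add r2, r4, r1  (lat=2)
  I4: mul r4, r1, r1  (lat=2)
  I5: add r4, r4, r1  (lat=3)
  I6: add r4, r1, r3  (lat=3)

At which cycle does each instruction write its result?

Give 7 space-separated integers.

Answer: 3 5 5 6 7 10 10

Derivation:
I0 mul r2: issue@1 deps=(None,None) exec_start@1 write@3
I1 add r3: issue@2 deps=(None,None) exec_start@2 write@5
I2 mul r3: issue@3 deps=(None,None) exec_start@3 write@5
I3 add r2: issue@4 deps=(None,None) exec_start@4 write@6
I4 mul r4: issue@5 deps=(None,None) exec_start@5 write@7
I5 add r4: issue@6 deps=(4,None) exec_start@7 write@10
I6 add r4: issue@7 deps=(None,2) exec_start@7 write@10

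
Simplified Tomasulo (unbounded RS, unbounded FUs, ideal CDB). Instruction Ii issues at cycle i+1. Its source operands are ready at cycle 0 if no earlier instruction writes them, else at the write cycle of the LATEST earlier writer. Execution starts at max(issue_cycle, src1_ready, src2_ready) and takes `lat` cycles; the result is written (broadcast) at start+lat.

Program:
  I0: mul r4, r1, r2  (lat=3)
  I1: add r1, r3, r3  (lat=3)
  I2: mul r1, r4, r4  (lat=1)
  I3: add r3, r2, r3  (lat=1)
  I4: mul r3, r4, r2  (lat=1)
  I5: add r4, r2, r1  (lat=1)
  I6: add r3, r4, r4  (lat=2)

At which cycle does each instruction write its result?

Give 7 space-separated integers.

I0 mul r4: issue@1 deps=(None,None) exec_start@1 write@4
I1 add r1: issue@2 deps=(None,None) exec_start@2 write@5
I2 mul r1: issue@3 deps=(0,0) exec_start@4 write@5
I3 add r3: issue@4 deps=(None,None) exec_start@4 write@5
I4 mul r3: issue@5 deps=(0,None) exec_start@5 write@6
I5 add r4: issue@6 deps=(None,2) exec_start@6 write@7
I6 add r3: issue@7 deps=(5,5) exec_start@7 write@9

Answer: 4 5 5 5 6 7 9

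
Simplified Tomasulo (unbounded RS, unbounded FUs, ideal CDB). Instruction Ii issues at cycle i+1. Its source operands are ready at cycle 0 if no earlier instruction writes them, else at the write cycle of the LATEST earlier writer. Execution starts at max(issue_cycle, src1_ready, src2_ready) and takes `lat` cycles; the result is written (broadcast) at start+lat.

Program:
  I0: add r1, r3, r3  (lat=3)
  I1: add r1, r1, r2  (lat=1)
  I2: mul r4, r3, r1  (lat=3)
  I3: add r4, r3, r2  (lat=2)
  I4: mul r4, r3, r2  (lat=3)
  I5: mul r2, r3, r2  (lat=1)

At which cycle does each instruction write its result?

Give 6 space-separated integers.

I0 add r1: issue@1 deps=(None,None) exec_start@1 write@4
I1 add r1: issue@2 deps=(0,None) exec_start@4 write@5
I2 mul r4: issue@3 deps=(None,1) exec_start@5 write@8
I3 add r4: issue@4 deps=(None,None) exec_start@4 write@6
I4 mul r4: issue@5 deps=(None,None) exec_start@5 write@8
I5 mul r2: issue@6 deps=(None,None) exec_start@6 write@7

Answer: 4 5 8 6 8 7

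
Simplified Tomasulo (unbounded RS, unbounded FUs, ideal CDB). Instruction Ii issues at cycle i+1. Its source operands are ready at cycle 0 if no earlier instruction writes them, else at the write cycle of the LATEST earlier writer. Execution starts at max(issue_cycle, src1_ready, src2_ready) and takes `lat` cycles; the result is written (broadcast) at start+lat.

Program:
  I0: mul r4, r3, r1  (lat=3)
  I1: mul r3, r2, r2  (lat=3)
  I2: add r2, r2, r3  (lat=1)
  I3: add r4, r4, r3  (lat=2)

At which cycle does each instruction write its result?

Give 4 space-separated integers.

Answer: 4 5 6 7

Derivation:
I0 mul r4: issue@1 deps=(None,None) exec_start@1 write@4
I1 mul r3: issue@2 deps=(None,None) exec_start@2 write@5
I2 add r2: issue@3 deps=(None,1) exec_start@5 write@6
I3 add r4: issue@4 deps=(0,1) exec_start@5 write@7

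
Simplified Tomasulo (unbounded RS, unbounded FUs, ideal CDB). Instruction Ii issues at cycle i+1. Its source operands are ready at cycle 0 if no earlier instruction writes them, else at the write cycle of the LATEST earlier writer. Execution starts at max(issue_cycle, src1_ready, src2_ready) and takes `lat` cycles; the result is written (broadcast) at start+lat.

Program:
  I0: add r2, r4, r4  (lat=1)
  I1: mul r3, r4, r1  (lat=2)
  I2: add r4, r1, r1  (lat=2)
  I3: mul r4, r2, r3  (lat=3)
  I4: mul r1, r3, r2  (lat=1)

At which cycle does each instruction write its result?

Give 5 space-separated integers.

Answer: 2 4 5 7 6

Derivation:
I0 add r2: issue@1 deps=(None,None) exec_start@1 write@2
I1 mul r3: issue@2 deps=(None,None) exec_start@2 write@4
I2 add r4: issue@3 deps=(None,None) exec_start@3 write@5
I3 mul r4: issue@4 deps=(0,1) exec_start@4 write@7
I4 mul r1: issue@5 deps=(1,0) exec_start@5 write@6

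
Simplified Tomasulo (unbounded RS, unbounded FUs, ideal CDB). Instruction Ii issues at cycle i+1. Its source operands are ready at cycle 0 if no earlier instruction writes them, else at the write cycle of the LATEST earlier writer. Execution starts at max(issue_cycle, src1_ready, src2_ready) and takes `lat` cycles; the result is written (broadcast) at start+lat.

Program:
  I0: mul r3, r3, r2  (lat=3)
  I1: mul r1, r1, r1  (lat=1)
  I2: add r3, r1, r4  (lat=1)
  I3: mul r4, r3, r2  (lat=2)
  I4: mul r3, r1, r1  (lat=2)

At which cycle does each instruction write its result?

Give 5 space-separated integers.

I0 mul r3: issue@1 deps=(None,None) exec_start@1 write@4
I1 mul r1: issue@2 deps=(None,None) exec_start@2 write@3
I2 add r3: issue@3 deps=(1,None) exec_start@3 write@4
I3 mul r4: issue@4 deps=(2,None) exec_start@4 write@6
I4 mul r3: issue@5 deps=(1,1) exec_start@5 write@7

Answer: 4 3 4 6 7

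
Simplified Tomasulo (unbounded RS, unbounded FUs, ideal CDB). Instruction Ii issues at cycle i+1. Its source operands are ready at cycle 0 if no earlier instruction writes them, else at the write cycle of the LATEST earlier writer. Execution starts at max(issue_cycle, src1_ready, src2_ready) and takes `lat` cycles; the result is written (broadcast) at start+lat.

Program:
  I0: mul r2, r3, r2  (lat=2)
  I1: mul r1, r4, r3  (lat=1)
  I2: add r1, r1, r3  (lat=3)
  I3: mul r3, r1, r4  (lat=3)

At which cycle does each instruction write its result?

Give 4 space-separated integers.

Answer: 3 3 6 9

Derivation:
I0 mul r2: issue@1 deps=(None,None) exec_start@1 write@3
I1 mul r1: issue@2 deps=(None,None) exec_start@2 write@3
I2 add r1: issue@3 deps=(1,None) exec_start@3 write@6
I3 mul r3: issue@4 deps=(2,None) exec_start@6 write@9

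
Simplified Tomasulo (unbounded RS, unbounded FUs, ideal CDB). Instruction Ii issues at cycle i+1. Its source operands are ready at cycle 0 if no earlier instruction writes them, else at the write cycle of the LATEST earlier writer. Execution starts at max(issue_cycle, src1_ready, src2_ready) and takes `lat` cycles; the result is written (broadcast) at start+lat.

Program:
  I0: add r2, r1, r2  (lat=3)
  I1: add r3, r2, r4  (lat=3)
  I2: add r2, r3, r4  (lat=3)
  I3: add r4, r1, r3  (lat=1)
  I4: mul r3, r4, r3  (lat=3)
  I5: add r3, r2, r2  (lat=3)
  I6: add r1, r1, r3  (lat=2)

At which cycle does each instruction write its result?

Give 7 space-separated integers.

I0 add r2: issue@1 deps=(None,None) exec_start@1 write@4
I1 add r3: issue@2 deps=(0,None) exec_start@4 write@7
I2 add r2: issue@3 deps=(1,None) exec_start@7 write@10
I3 add r4: issue@4 deps=(None,1) exec_start@7 write@8
I4 mul r3: issue@5 deps=(3,1) exec_start@8 write@11
I5 add r3: issue@6 deps=(2,2) exec_start@10 write@13
I6 add r1: issue@7 deps=(None,5) exec_start@13 write@15

Answer: 4 7 10 8 11 13 15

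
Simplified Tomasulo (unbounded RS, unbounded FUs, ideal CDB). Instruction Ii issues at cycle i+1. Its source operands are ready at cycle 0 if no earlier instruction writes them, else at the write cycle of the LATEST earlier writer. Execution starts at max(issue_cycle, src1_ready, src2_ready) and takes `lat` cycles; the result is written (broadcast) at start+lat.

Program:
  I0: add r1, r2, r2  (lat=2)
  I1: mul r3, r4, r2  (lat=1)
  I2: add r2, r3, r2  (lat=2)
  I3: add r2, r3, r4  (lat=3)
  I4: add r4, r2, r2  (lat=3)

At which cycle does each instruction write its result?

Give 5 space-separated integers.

I0 add r1: issue@1 deps=(None,None) exec_start@1 write@3
I1 mul r3: issue@2 deps=(None,None) exec_start@2 write@3
I2 add r2: issue@3 deps=(1,None) exec_start@3 write@5
I3 add r2: issue@4 deps=(1,None) exec_start@4 write@7
I4 add r4: issue@5 deps=(3,3) exec_start@7 write@10

Answer: 3 3 5 7 10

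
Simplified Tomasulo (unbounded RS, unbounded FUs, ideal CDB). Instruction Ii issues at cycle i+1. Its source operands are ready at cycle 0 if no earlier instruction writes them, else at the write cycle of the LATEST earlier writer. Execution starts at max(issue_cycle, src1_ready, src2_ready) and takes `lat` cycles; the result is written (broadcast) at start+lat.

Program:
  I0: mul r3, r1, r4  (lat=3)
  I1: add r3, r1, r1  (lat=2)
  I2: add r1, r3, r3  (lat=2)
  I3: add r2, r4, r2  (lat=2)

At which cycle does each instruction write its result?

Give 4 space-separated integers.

I0 mul r3: issue@1 deps=(None,None) exec_start@1 write@4
I1 add r3: issue@2 deps=(None,None) exec_start@2 write@4
I2 add r1: issue@3 deps=(1,1) exec_start@4 write@6
I3 add r2: issue@4 deps=(None,None) exec_start@4 write@6

Answer: 4 4 6 6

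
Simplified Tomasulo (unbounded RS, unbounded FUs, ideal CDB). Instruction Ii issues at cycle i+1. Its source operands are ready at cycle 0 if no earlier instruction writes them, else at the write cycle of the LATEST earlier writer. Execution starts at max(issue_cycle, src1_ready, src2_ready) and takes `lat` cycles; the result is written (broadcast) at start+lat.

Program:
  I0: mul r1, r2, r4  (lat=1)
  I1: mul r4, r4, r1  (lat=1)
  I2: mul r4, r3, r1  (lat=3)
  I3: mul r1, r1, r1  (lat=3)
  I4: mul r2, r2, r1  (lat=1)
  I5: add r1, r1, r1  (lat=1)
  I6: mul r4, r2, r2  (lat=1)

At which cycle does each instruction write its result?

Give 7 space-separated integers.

I0 mul r1: issue@1 deps=(None,None) exec_start@1 write@2
I1 mul r4: issue@2 deps=(None,0) exec_start@2 write@3
I2 mul r4: issue@3 deps=(None,0) exec_start@3 write@6
I3 mul r1: issue@4 deps=(0,0) exec_start@4 write@7
I4 mul r2: issue@5 deps=(None,3) exec_start@7 write@8
I5 add r1: issue@6 deps=(3,3) exec_start@7 write@8
I6 mul r4: issue@7 deps=(4,4) exec_start@8 write@9

Answer: 2 3 6 7 8 8 9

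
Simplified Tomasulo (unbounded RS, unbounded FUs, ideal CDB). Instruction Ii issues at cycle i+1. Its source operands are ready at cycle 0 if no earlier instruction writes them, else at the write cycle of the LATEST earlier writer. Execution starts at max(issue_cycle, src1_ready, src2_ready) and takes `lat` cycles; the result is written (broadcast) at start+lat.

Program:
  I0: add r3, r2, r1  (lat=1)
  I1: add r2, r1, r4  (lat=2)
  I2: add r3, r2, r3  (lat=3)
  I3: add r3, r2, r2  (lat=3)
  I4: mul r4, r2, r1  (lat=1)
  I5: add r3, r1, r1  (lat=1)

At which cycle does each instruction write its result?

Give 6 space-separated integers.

I0 add r3: issue@1 deps=(None,None) exec_start@1 write@2
I1 add r2: issue@2 deps=(None,None) exec_start@2 write@4
I2 add r3: issue@3 deps=(1,0) exec_start@4 write@7
I3 add r3: issue@4 deps=(1,1) exec_start@4 write@7
I4 mul r4: issue@5 deps=(1,None) exec_start@5 write@6
I5 add r3: issue@6 deps=(None,None) exec_start@6 write@7

Answer: 2 4 7 7 6 7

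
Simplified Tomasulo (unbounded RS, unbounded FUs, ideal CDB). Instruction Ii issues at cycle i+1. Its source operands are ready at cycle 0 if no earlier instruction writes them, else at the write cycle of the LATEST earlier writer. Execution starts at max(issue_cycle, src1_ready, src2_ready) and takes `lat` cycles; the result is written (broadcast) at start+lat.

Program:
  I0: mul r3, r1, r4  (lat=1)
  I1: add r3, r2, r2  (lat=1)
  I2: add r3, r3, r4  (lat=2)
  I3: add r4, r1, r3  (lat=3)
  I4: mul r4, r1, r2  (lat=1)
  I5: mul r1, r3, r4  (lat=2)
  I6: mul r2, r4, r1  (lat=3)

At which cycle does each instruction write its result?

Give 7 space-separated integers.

Answer: 2 3 5 8 6 8 11

Derivation:
I0 mul r3: issue@1 deps=(None,None) exec_start@1 write@2
I1 add r3: issue@2 deps=(None,None) exec_start@2 write@3
I2 add r3: issue@3 deps=(1,None) exec_start@3 write@5
I3 add r4: issue@4 deps=(None,2) exec_start@5 write@8
I4 mul r4: issue@5 deps=(None,None) exec_start@5 write@6
I5 mul r1: issue@6 deps=(2,4) exec_start@6 write@8
I6 mul r2: issue@7 deps=(4,5) exec_start@8 write@11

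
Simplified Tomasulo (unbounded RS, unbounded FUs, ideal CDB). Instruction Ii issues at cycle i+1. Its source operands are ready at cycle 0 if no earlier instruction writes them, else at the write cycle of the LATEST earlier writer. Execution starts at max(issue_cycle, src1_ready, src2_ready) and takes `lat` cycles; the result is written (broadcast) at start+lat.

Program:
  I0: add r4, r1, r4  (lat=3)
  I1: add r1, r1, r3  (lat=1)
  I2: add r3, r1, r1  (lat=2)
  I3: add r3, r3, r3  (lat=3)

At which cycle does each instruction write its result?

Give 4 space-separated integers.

I0 add r4: issue@1 deps=(None,None) exec_start@1 write@4
I1 add r1: issue@2 deps=(None,None) exec_start@2 write@3
I2 add r3: issue@3 deps=(1,1) exec_start@3 write@5
I3 add r3: issue@4 deps=(2,2) exec_start@5 write@8

Answer: 4 3 5 8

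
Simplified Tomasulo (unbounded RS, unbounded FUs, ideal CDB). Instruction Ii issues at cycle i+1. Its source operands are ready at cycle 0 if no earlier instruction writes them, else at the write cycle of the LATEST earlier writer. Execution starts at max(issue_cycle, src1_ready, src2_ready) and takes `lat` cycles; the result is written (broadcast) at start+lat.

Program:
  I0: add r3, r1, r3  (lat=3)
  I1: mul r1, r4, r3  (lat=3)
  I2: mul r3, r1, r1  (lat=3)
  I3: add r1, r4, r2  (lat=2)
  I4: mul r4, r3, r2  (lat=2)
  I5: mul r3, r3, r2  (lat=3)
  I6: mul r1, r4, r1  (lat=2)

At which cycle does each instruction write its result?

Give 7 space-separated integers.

I0 add r3: issue@1 deps=(None,None) exec_start@1 write@4
I1 mul r1: issue@2 deps=(None,0) exec_start@4 write@7
I2 mul r3: issue@3 deps=(1,1) exec_start@7 write@10
I3 add r1: issue@4 deps=(None,None) exec_start@4 write@6
I4 mul r4: issue@5 deps=(2,None) exec_start@10 write@12
I5 mul r3: issue@6 deps=(2,None) exec_start@10 write@13
I6 mul r1: issue@7 deps=(4,3) exec_start@12 write@14

Answer: 4 7 10 6 12 13 14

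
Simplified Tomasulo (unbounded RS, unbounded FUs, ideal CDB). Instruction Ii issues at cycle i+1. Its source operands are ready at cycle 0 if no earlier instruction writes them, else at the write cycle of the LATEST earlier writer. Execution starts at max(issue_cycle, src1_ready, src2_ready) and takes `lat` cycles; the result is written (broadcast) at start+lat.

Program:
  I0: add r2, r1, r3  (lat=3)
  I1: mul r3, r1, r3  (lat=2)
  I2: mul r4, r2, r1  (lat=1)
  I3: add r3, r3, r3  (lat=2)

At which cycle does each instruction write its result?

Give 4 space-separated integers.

I0 add r2: issue@1 deps=(None,None) exec_start@1 write@4
I1 mul r3: issue@2 deps=(None,None) exec_start@2 write@4
I2 mul r4: issue@3 deps=(0,None) exec_start@4 write@5
I3 add r3: issue@4 deps=(1,1) exec_start@4 write@6

Answer: 4 4 5 6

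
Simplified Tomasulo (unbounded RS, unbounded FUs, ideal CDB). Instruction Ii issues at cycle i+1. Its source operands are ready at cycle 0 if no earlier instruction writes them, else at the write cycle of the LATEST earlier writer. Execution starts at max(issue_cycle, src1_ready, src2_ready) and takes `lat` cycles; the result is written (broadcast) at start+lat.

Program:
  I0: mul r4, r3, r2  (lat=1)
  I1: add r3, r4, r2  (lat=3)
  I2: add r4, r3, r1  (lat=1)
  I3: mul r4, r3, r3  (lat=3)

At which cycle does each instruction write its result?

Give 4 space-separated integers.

I0 mul r4: issue@1 deps=(None,None) exec_start@1 write@2
I1 add r3: issue@2 deps=(0,None) exec_start@2 write@5
I2 add r4: issue@3 deps=(1,None) exec_start@5 write@6
I3 mul r4: issue@4 deps=(1,1) exec_start@5 write@8

Answer: 2 5 6 8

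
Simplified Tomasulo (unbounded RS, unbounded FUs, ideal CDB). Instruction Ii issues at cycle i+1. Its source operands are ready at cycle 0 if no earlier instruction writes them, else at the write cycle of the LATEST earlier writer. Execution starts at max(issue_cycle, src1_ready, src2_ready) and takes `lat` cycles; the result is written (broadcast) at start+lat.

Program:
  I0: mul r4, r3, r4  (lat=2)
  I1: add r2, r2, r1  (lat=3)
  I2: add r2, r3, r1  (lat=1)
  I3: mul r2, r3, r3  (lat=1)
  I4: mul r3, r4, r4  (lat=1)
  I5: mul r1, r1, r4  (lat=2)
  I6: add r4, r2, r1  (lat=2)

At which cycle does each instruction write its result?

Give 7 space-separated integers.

Answer: 3 5 4 5 6 8 10

Derivation:
I0 mul r4: issue@1 deps=(None,None) exec_start@1 write@3
I1 add r2: issue@2 deps=(None,None) exec_start@2 write@5
I2 add r2: issue@3 deps=(None,None) exec_start@3 write@4
I3 mul r2: issue@4 deps=(None,None) exec_start@4 write@5
I4 mul r3: issue@5 deps=(0,0) exec_start@5 write@6
I5 mul r1: issue@6 deps=(None,0) exec_start@6 write@8
I6 add r4: issue@7 deps=(3,5) exec_start@8 write@10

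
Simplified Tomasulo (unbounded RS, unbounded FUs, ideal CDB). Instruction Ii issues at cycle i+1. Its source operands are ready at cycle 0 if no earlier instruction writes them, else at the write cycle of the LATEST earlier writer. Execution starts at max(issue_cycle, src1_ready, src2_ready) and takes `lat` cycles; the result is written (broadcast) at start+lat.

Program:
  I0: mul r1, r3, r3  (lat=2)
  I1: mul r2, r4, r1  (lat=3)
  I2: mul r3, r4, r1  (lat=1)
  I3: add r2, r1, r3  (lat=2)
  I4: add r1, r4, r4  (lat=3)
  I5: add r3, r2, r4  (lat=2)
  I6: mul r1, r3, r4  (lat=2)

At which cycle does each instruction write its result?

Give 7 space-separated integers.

I0 mul r1: issue@1 deps=(None,None) exec_start@1 write@3
I1 mul r2: issue@2 deps=(None,0) exec_start@3 write@6
I2 mul r3: issue@3 deps=(None,0) exec_start@3 write@4
I3 add r2: issue@4 deps=(0,2) exec_start@4 write@6
I4 add r1: issue@5 deps=(None,None) exec_start@5 write@8
I5 add r3: issue@6 deps=(3,None) exec_start@6 write@8
I6 mul r1: issue@7 deps=(5,None) exec_start@8 write@10

Answer: 3 6 4 6 8 8 10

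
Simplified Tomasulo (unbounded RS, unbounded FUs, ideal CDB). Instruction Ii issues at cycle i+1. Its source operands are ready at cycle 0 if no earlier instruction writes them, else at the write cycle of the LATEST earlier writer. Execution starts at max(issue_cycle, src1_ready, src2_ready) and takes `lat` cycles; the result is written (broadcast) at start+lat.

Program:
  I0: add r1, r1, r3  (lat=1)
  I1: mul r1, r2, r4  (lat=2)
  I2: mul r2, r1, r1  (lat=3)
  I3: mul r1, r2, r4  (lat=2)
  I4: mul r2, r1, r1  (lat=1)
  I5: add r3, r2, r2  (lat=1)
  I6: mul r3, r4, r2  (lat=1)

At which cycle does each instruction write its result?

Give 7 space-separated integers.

I0 add r1: issue@1 deps=(None,None) exec_start@1 write@2
I1 mul r1: issue@2 deps=(None,None) exec_start@2 write@4
I2 mul r2: issue@3 deps=(1,1) exec_start@4 write@7
I3 mul r1: issue@4 deps=(2,None) exec_start@7 write@9
I4 mul r2: issue@5 deps=(3,3) exec_start@9 write@10
I5 add r3: issue@6 deps=(4,4) exec_start@10 write@11
I6 mul r3: issue@7 deps=(None,4) exec_start@10 write@11

Answer: 2 4 7 9 10 11 11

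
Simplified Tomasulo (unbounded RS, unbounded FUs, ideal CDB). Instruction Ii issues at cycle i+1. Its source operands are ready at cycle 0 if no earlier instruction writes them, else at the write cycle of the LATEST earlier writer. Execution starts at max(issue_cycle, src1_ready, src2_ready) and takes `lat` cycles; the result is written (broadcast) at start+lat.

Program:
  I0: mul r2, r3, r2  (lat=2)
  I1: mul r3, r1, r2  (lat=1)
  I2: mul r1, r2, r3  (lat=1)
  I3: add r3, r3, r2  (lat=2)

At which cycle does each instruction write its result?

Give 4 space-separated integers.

I0 mul r2: issue@1 deps=(None,None) exec_start@1 write@3
I1 mul r3: issue@2 deps=(None,0) exec_start@3 write@4
I2 mul r1: issue@3 deps=(0,1) exec_start@4 write@5
I3 add r3: issue@4 deps=(1,0) exec_start@4 write@6

Answer: 3 4 5 6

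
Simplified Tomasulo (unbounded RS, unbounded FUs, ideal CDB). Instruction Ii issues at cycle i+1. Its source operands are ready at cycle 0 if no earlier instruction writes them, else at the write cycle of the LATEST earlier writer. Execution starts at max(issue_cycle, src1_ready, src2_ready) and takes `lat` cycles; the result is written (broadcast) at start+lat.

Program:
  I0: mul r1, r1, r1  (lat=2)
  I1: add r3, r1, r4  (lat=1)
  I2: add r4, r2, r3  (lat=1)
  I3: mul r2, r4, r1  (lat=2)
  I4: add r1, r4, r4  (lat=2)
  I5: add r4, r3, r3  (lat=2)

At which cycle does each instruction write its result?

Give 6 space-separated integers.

I0 mul r1: issue@1 deps=(None,None) exec_start@1 write@3
I1 add r3: issue@2 deps=(0,None) exec_start@3 write@4
I2 add r4: issue@3 deps=(None,1) exec_start@4 write@5
I3 mul r2: issue@4 deps=(2,0) exec_start@5 write@7
I4 add r1: issue@5 deps=(2,2) exec_start@5 write@7
I5 add r4: issue@6 deps=(1,1) exec_start@6 write@8

Answer: 3 4 5 7 7 8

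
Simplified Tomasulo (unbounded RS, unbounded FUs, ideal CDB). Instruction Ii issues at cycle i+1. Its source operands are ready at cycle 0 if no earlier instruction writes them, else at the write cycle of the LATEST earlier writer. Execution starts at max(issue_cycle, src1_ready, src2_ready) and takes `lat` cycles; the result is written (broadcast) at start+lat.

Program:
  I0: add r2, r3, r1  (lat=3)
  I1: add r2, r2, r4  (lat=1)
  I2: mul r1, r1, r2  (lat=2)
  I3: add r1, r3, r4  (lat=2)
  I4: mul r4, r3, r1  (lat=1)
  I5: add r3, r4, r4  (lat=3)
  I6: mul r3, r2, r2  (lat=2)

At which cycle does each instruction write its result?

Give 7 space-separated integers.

Answer: 4 5 7 6 7 10 9

Derivation:
I0 add r2: issue@1 deps=(None,None) exec_start@1 write@4
I1 add r2: issue@2 deps=(0,None) exec_start@4 write@5
I2 mul r1: issue@3 deps=(None,1) exec_start@5 write@7
I3 add r1: issue@4 deps=(None,None) exec_start@4 write@6
I4 mul r4: issue@5 deps=(None,3) exec_start@6 write@7
I5 add r3: issue@6 deps=(4,4) exec_start@7 write@10
I6 mul r3: issue@7 deps=(1,1) exec_start@7 write@9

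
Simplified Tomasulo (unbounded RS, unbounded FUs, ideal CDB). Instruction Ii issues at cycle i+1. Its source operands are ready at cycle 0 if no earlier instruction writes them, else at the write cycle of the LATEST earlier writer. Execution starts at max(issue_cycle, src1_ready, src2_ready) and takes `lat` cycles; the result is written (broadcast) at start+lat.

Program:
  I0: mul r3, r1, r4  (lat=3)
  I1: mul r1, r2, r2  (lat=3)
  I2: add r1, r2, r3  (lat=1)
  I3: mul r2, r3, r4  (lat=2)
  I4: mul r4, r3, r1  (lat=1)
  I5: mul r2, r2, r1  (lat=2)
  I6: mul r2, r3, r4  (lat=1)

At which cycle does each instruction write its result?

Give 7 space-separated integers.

Answer: 4 5 5 6 6 8 8

Derivation:
I0 mul r3: issue@1 deps=(None,None) exec_start@1 write@4
I1 mul r1: issue@2 deps=(None,None) exec_start@2 write@5
I2 add r1: issue@3 deps=(None,0) exec_start@4 write@5
I3 mul r2: issue@4 deps=(0,None) exec_start@4 write@6
I4 mul r4: issue@5 deps=(0,2) exec_start@5 write@6
I5 mul r2: issue@6 deps=(3,2) exec_start@6 write@8
I6 mul r2: issue@7 deps=(0,4) exec_start@7 write@8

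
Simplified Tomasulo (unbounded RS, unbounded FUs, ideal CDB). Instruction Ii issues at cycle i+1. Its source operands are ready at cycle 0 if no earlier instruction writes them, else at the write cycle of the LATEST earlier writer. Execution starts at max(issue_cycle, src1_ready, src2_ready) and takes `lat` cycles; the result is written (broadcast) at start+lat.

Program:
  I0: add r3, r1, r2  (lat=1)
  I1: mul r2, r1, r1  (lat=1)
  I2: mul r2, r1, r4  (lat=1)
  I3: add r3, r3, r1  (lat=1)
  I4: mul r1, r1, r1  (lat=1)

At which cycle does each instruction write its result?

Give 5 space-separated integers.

Answer: 2 3 4 5 6

Derivation:
I0 add r3: issue@1 deps=(None,None) exec_start@1 write@2
I1 mul r2: issue@2 deps=(None,None) exec_start@2 write@3
I2 mul r2: issue@3 deps=(None,None) exec_start@3 write@4
I3 add r3: issue@4 deps=(0,None) exec_start@4 write@5
I4 mul r1: issue@5 deps=(None,None) exec_start@5 write@6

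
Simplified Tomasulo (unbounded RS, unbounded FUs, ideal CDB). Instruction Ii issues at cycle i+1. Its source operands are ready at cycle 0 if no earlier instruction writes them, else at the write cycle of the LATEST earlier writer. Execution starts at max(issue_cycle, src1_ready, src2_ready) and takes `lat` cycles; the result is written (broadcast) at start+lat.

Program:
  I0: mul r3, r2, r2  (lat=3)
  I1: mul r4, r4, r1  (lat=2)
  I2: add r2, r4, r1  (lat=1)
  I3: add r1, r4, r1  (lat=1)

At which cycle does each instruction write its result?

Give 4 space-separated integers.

Answer: 4 4 5 5

Derivation:
I0 mul r3: issue@1 deps=(None,None) exec_start@1 write@4
I1 mul r4: issue@2 deps=(None,None) exec_start@2 write@4
I2 add r2: issue@3 deps=(1,None) exec_start@4 write@5
I3 add r1: issue@4 deps=(1,None) exec_start@4 write@5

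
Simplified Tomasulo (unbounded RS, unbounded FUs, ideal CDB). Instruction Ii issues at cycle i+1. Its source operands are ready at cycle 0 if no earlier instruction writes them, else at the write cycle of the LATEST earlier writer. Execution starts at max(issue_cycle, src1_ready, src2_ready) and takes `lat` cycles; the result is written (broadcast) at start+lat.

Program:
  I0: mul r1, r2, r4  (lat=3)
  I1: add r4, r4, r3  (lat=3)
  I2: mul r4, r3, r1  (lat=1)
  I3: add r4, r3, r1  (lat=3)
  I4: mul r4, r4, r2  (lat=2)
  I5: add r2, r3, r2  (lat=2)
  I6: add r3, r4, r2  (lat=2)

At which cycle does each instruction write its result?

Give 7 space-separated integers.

I0 mul r1: issue@1 deps=(None,None) exec_start@1 write@4
I1 add r4: issue@2 deps=(None,None) exec_start@2 write@5
I2 mul r4: issue@3 deps=(None,0) exec_start@4 write@5
I3 add r4: issue@4 deps=(None,0) exec_start@4 write@7
I4 mul r4: issue@5 deps=(3,None) exec_start@7 write@9
I5 add r2: issue@6 deps=(None,None) exec_start@6 write@8
I6 add r3: issue@7 deps=(4,5) exec_start@9 write@11

Answer: 4 5 5 7 9 8 11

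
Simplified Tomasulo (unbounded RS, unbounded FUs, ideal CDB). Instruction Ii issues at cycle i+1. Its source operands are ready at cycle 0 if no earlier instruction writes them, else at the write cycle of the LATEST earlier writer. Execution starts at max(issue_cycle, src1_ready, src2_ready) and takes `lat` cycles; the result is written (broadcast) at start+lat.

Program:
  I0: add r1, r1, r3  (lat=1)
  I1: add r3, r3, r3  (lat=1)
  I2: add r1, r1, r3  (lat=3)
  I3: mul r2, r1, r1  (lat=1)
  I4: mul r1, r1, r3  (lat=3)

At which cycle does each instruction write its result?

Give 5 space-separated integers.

I0 add r1: issue@1 deps=(None,None) exec_start@1 write@2
I1 add r3: issue@2 deps=(None,None) exec_start@2 write@3
I2 add r1: issue@3 deps=(0,1) exec_start@3 write@6
I3 mul r2: issue@4 deps=(2,2) exec_start@6 write@7
I4 mul r1: issue@5 deps=(2,1) exec_start@6 write@9

Answer: 2 3 6 7 9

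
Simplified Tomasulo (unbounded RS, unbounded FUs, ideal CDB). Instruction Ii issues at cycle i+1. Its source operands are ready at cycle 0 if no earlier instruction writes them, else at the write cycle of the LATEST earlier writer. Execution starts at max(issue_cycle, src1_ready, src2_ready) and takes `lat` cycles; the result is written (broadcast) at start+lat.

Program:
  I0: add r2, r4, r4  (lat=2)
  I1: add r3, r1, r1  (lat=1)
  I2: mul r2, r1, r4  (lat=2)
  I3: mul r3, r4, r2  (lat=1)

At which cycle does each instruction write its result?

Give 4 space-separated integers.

Answer: 3 3 5 6

Derivation:
I0 add r2: issue@1 deps=(None,None) exec_start@1 write@3
I1 add r3: issue@2 deps=(None,None) exec_start@2 write@3
I2 mul r2: issue@3 deps=(None,None) exec_start@3 write@5
I3 mul r3: issue@4 deps=(None,2) exec_start@5 write@6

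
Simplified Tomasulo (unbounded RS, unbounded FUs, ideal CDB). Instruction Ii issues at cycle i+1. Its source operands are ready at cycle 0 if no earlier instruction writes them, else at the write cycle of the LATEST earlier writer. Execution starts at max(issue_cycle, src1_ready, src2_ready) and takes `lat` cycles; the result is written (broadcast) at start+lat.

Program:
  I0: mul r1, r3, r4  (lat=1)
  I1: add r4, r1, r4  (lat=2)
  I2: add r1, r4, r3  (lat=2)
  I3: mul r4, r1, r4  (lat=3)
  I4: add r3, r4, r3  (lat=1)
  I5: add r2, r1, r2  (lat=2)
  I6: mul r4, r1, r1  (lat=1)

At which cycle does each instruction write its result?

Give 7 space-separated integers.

Answer: 2 4 6 9 10 8 8

Derivation:
I0 mul r1: issue@1 deps=(None,None) exec_start@1 write@2
I1 add r4: issue@2 deps=(0,None) exec_start@2 write@4
I2 add r1: issue@3 deps=(1,None) exec_start@4 write@6
I3 mul r4: issue@4 deps=(2,1) exec_start@6 write@9
I4 add r3: issue@5 deps=(3,None) exec_start@9 write@10
I5 add r2: issue@6 deps=(2,None) exec_start@6 write@8
I6 mul r4: issue@7 deps=(2,2) exec_start@7 write@8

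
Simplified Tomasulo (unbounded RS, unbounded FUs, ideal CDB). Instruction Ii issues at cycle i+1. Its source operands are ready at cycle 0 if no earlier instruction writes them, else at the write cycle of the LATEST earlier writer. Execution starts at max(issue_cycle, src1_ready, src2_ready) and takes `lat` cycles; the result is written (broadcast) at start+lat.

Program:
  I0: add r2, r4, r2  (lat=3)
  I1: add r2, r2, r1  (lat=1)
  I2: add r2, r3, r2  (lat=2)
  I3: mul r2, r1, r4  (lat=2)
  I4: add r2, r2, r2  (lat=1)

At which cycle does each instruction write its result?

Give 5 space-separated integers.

Answer: 4 5 7 6 7

Derivation:
I0 add r2: issue@1 deps=(None,None) exec_start@1 write@4
I1 add r2: issue@2 deps=(0,None) exec_start@4 write@5
I2 add r2: issue@3 deps=(None,1) exec_start@5 write@7
I3 mul r2: issue@4 deps=(None,None) exec_start@4 write@6
I4 add r2: issue@5 deps=(3,3) exec_start@6 write@7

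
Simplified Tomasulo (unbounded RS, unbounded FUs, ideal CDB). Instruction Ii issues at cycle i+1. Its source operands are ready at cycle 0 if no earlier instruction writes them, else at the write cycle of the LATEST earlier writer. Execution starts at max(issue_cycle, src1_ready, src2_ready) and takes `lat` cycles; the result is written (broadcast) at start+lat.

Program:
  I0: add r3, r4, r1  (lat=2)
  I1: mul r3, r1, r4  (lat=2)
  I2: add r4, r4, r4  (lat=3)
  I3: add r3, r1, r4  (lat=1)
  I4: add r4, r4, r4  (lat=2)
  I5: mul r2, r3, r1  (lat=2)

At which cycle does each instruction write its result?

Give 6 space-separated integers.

I0 add r3: issue@1 deps=(None,None) exec_start@1 write@3
I1 mul r3: issue@2 deps=(None,None) exec_start@2 write@4
I2 add r4: issue@3 deps=(None,None) exec_start@3 write@6
I3 add r3: issue@4 deps=(None,2) exec_start@6 write@7
I4 add r4: issue@5 deps=(2,2) exec_start@6 write@8
I5 mul r2: issue@6 deps=(3,None) exec_start@7 write@9

Answer: 3 4 6 7 8 9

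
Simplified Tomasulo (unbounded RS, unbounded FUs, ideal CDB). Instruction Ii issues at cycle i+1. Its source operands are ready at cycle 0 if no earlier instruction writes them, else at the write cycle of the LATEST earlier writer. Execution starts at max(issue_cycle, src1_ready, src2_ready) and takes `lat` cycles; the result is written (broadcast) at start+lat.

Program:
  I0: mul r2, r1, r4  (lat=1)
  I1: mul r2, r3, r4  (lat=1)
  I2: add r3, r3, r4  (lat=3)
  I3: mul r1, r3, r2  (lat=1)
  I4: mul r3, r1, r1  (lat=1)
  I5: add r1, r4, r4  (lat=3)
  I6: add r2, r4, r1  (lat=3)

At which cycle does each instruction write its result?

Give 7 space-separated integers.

Answer: 2 3 6 7 8 9 12

Derivation:
I0 mul r2: issue@1 deps=(None,None) exec_start@1 write@2
I1 mul r2: issue@2 deps=(None,None) exec_start@2 write@3
I2 add r3: issue@3 deps=(None,None) exec_start@3 write@6
I3 mul r1: issue@4 deps=(2,1) exec_start@6 write@7
I4 mul r3: issue@5 deps=(3,3) exec_start@7 write@8
I5 add r1: issue@6 deps=(None,None) exec_start@6 write@9
I6 add r2: issue@7 deps=(None,5) exec_start@9 write@12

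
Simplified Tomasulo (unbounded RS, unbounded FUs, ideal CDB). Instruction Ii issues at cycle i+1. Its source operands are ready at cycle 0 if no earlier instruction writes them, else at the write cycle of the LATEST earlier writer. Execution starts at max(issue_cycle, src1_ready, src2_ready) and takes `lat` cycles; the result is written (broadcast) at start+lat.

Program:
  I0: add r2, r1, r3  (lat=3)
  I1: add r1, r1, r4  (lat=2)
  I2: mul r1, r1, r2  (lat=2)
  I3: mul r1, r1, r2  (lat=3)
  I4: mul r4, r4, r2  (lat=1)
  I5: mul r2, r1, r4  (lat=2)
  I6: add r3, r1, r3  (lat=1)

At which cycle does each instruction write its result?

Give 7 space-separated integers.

Answer: 4 4 6 9 6 11 10

Derivation:
I0 add r2: issue@1 deps=(None,None) exec_start@1 write@4
I1 add r1: issue@2 deps=(None,None) exec_start@2 write@4
I2 mul r1: issue@3 deps=(1,0) exec_start@4 write@6
I3 mul r1: issue@4 deps=(2,0) exec_start@6 write@9
I4 mul r4: issue@5 deps=(None,0) exec_start@5 write@6
I5 mul r2: issue@6 deps=(3,4) exec_start@9 write@11
I6 add r3: issue@7 deps=(3,None) exec_start@9 write@10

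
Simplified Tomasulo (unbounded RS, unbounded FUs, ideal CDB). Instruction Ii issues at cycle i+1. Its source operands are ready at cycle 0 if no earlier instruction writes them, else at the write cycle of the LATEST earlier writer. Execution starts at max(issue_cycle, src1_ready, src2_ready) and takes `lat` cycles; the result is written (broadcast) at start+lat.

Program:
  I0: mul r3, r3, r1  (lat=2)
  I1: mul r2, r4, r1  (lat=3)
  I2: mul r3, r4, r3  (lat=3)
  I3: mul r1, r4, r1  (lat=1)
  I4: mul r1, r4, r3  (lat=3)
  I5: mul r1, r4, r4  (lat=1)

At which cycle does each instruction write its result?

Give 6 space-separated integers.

I0 mul r3: issue@1 deps=(None,None) exec_start@1 write@3
I1 mul r2: issue@2 deps=(None,None) exec_start@2 write@5
I2 mul r3: issue@3 deps=(None,0) exec_start@3 write@6
I3 mul r1: issue@4 deps=(None,None) exec_start@4 write@5
I4 mul r1: issue@5 deps=(None,2) exec_start@6 write@9
I5 mul r1: issue@6 deps=(None,None) exec_start@6 write@7

Answer: 3 5 6 5 9 7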